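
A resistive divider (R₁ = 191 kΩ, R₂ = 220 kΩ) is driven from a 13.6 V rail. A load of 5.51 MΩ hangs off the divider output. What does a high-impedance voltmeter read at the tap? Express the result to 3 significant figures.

The load sits in parallel with R₂: R₂‖R_L = (220 × 5510) / (220 + 5510) = 211.6 kΩ.
V_out = 13.6 × 211.6 / (191 + 211.6) = 13.6 × 211.6/402.6 = 7.15 V.

V_out ≈ 7.15 V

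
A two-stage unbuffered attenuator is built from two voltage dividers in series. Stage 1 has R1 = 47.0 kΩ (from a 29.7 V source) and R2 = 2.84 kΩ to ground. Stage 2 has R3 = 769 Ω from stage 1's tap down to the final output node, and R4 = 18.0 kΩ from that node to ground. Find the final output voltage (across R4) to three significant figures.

Stage 2 presents R3+R4 = 18770 Ω as a load on stage 1's tap.
Stage 1's lower leg becomes R2‖(R3+R4) = 2467 Ω, so V_mid = 29.7 × 2467/49470 = 1.481 V.
Stage 2 is itself unloaded: V_out = V_mid × R4/(R3+R4) = 1.481 × 18000/18770 = 1.42 V.

V_out ≈ 1.42 V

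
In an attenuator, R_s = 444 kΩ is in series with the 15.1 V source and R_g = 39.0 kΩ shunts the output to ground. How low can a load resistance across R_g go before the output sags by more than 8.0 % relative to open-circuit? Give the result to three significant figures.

Output resistance R_th = R_s‖R_g = (444 × 39.0)/483.0 = 35.85 kΩ.
The fractional drop is R_th/(R_th + R_L); requiring this ≤ 0.0800 gives R_L ≥ R_th(1/0.0800 − 1) = 35.85 × 11.50 = 412 kΩ.

R_L(min) ≈ 412 kΩ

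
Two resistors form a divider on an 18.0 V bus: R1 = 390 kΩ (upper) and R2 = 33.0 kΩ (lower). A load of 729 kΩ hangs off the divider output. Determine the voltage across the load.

The load sits in parallel with R2: R2‖R_L = (33.0 × 729) / (33.0 + 729) = 31.57 kΩ.
V_out = 18.0 × 31.57 / (390 + 31.57) = 18.0 × 31.57/421.6 = 1.35 V.
(Unloaded it would have been 1.40 V.)

V_out ≈ 1.35 V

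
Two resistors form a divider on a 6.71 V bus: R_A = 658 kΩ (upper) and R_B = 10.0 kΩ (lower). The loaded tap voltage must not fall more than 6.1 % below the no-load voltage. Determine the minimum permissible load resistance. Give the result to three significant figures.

Output resistance R_th = R_A‖R_B = (658 × 10.0)/668.0 = 9.850 kΩ.
The fractional drop is R_th/(R_th + R_L); requiring this ≤ 0.0610 gives R_L ≥ R_th(1/0.0610 − 1) = 9.850 × 15.39 = 152 kΩ.

R_L(min) ≈ 152 kΩ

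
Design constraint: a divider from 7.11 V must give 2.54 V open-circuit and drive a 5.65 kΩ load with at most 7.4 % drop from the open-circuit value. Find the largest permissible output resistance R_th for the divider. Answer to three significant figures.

R_th ≤ 452 Ω

Loading drop = R_th/(R_th + R_L) ≤ 0.0740, so R_th ≤ R_L · ε/(1−ε) = 5.65 kΩ × 0.0740/0.9260 = 452 Ω.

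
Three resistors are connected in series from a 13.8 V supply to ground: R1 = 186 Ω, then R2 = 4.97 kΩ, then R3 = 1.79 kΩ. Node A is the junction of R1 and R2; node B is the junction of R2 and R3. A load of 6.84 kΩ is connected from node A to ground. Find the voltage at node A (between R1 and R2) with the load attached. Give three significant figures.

V ≈ 13.1 V

Below node A the series string R2+R3 = 6760 Ω sits in parallel with the 6840 Ω load: 3400 Ω.
V_A = 13.8 × 3400/(186 + 3400) = 13.1 V.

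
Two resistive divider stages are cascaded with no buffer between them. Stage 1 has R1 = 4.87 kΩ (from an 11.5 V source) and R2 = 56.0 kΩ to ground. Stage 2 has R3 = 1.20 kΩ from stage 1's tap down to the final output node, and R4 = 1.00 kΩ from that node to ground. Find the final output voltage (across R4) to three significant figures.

V_out ≈ 1.58 V

Stage 2 presents R3+R4 = 2.200 kΩ as a load on stage 1's tap.
Stage 1's lower leg becomes R2‖(R3+R4) = 2.117 kΩ, so V_mid = 11.5 × 2.117/6.987 = 3.484 V.
Stage 2 is itself unloaded: V_out = V_mid × R4/(R3+R4) = 3.484 × 1.00/2.200 = 1.58 V.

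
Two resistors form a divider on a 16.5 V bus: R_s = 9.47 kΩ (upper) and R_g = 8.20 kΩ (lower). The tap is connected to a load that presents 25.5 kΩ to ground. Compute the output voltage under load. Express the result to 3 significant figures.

V_out ≈ 6.53 V

The load sits in parallel with R_g: R_g‖R_L = (8.20 × 25.5) / (8.20 + 25.5) = 6.205 kΩ.
V_out = 16.5 × 6.205 / (9.47 + 6.205) = 16.5 × 6.205/15.67 = 6.53 V.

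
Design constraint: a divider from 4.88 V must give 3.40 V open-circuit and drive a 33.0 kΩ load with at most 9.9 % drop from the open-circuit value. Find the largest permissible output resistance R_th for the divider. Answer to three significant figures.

Loading drop = R_th/(R_th + R_L) ≤ 0.0990, so R_th ≤ R_L · ε/(1−ε) = 33.0 kΩ × 0.0990/0.9010 = 3.63 kΩ.
(Any R1, R2 with R2/(R1+R2) = 0.697 and R1‖R2 ≤ 3.63 kΩ will meet the spec.)

R_th ≤ 3.63 kΩ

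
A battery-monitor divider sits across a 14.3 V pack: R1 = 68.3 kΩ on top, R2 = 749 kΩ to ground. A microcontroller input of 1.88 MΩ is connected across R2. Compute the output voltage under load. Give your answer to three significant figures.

V_out ≈ 12.7 V

The load sits in parallel with R2: R2‖R_L = (749 × 1880) / (749 + 1880) = 535.6 kΩ.
V_out = 14.3 × 535.6 / (68.3 + 535.6) = 14.3 × 535.6/603.9 = 12.7 V.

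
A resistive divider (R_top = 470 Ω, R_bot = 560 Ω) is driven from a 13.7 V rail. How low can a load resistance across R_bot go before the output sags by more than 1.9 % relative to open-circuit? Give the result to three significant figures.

R_L(min) ≈ 13.2 kΩ

Output resistance R_th = R_top‖R_bot = (470 × 560)/1030 = 255.5 Ω.
The fractional drop is R_th/(R_th + R_L); requiring this ≤ 0.0190 gives R_L ≥ R_th(1/0.0190 − 1) = 255.5 × 51.63 = 13.2 kΩ.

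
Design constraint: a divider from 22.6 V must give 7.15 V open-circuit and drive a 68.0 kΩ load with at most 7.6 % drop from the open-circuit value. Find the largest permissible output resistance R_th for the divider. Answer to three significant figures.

Loading drop = R_th/(R_th + R_L) ≤ 0.0760, so R_th ≤ R_L · ε/(1−ε) = 68.0 kΩ × 0.0760/0.9240 = 5.59 kΩ.
(Any R1, R2 with R2/(R1+R2) = 0.316 and R1‖R2 ≤ 5.59 kΩ will meet the spec.)

R_th ≤ 5.59 kΩ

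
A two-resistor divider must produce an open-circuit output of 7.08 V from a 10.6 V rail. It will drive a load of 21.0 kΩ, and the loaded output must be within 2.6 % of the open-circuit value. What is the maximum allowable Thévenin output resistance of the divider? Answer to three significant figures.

Loading drop = R_th/(R_th + R_L) ≤ 0.0260, so R_th ≤ R_L · ε/(1−ε) = 21.0 kΩ × 0.0260/0.9740 = 561 Ω.
(Any R1, R2 with R2/(R1+R2) = 0.668 and R1‖R2 ≤ 561 Ω will meet the spec.)

R_th ≤ 561 Ω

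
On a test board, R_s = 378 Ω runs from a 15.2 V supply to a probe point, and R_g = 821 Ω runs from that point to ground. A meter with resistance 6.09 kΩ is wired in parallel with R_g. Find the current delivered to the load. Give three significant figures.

R_g‖R_L = 723.5 Ω; V_out = 15.2 × 723.5/1101 = 9.984 V.
I_L = V_out / R_L = 9.984 / 6.09 kΩ = 1.64 mA.

I_L ≈ 1.64 mA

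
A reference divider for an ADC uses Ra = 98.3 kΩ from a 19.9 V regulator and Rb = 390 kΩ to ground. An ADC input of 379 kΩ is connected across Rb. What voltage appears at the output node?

V_out ≈ 13.2 V

The load sits in parallel with Rb: Rb‖R_L = (390 × 379) / (390 + 379) = 192.2 kΩ.
V_out = 19.9 × 192.2 / (98.3 + 192.2) = 19.9 × 192.2/290.5 = 13.2 V.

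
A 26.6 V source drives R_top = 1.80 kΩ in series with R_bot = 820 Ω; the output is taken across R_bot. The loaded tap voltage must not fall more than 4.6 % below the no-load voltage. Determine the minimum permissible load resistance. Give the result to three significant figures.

Output resistance R_th = R_top‖R_bot = (1800 × 820)/2620 = 563.4 Ω.
The fractional drop is R_th/(R_th + R_L); requiring this ≤ 0.0460 gives R_L ≥ R_th(1/0.0460 − 1) = 563.4 × 20.74 = 11.7 kΩ.

R_L(min) ≈ 11.7 kΩ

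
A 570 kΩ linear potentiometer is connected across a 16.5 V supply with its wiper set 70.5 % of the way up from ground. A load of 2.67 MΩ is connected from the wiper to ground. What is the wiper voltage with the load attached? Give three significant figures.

V ≈ 11.1 V

The wiper splits the pot into (1−α)R = 168.2 kΩ above and αR = 401.9 kΩ below.
Lower section ‖ load = 349.3 kΩ.
V_wiper = 16.5 × 349.3/(168.2 + 349.3) = 11.1 V.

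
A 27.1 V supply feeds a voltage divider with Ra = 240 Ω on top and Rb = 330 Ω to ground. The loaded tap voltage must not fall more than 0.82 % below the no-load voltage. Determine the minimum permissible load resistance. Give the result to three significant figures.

Output resistance R_th = Ra‖Rb = (240 × 330)/570.0 = 138.9 Ω.
The fractional drop is R_th/(R_th + R_L); requiring this ≤ 0.00820 gives R_L ≥ R_th(1/0.00820 − 1) = 138.9 × 121.0 = 16.8 kΩ.

R_L(min) ≈ 16.8 kΩ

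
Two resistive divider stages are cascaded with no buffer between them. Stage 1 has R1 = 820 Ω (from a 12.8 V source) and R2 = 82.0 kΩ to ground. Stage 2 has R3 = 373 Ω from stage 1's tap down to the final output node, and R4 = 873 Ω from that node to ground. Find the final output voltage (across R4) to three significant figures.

V_out ≈ 5.38 V

Stage 2 presents R3+R4 = 1246 Ω as a load on stage 1's tap.
Stage 1's lower leg becomes R2‖(R3+R4) = 1227 Ω, so V_mid = 12.8 × 1227/2047 = 7.673 V.
Stage 2 is itself unloaded: V_out = V_mid × R4/(R3+R4) = 7.673 × 873/1246 = 5.38 V.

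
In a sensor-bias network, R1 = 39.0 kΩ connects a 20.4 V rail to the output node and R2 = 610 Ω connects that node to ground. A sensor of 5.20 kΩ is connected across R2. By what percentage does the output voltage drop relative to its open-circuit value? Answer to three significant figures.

The divider's output (Thévenin) resistance is R1‖R2 = 600.6 Ω.
Fractional drop under load = R_th/(R_th + R_L) = 600.6 / (600.6 + 5200) = 0.1035.
So the output falls by 10.4 %.

10.4 %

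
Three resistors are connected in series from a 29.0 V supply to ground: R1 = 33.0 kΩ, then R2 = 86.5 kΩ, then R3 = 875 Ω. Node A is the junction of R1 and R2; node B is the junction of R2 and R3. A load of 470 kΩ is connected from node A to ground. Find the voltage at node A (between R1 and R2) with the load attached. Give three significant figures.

Below node A the series string R2+R3 = 87380 Ω sits in parallel with the 470000 Ω load: 73680 Ω.
V_A = 29.0 × 73680/(33000 + 73680) = 20.0 V.

V ≈ 20.0 V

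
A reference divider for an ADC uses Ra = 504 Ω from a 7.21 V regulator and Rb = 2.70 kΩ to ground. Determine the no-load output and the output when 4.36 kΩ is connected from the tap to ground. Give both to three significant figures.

Unloaded: 6.08 V; loaded: 5.54 V

Open-circuit: V = 7.21 × 2700/(504 + 2700) = 6.08 V.
With the load, Rb becomes Rb‖R_L = 1667 Ω, so V = 7.21 × 1667/2171 = 5.54 V.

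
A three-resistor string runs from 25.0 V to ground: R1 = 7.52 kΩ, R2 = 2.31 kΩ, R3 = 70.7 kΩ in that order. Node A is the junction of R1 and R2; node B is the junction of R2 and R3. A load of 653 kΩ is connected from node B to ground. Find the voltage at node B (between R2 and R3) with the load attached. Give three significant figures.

V ≈ 21.7 V

At node B, R3 is in parallel with the load: R3‖R_L = 63.79 kΩ.
Below node A the resistance is R2 + (R3‖R_L) = 66.10 kΩ, so V_A = 25.0 × 66.10/73.62 = 22.45 V.
Then V_B = V_A × (R3‖R_L)/(R2 + R3‖R_L) = 22.45 × 63.79/66.10 = 21.7 V.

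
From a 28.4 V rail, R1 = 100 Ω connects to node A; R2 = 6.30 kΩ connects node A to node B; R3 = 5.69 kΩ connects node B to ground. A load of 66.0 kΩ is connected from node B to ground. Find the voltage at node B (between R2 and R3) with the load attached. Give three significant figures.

V ≈ 12.8 V

At node B, R3 is in parallel with the load: R3‖R_L = 5238 Ω.
Below node A the resistance is R2 + (R3‖R_L) = 11540 Ω, so V_A = 28.4 × 11540/11640 = 28.16 V.
Then V_B = V_A × (R3‖R_L)/(R2 + R3‖R_L) = 28.16 × 5238/11540 = 12.8 V.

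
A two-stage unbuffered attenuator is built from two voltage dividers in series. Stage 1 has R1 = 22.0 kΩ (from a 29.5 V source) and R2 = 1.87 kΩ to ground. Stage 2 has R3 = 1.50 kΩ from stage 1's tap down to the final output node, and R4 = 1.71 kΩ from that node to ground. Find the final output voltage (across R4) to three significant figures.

V_out ≈ 0.801 V

Stage 2 presents R3+R4 = 3.210 kΩ as a load on stage 1's tap.
Stage 1's lower leg becomes R2‖(R3+R4) = 1.182 kΩ, so V_mid = 29.5 × 1.182/23.18 = 1.504 V.
Stage 2 is itself unloaded: V_out = V_mid × R4/(R3+R4) = 1.504 × 1.71/3.210 = 0.801 V.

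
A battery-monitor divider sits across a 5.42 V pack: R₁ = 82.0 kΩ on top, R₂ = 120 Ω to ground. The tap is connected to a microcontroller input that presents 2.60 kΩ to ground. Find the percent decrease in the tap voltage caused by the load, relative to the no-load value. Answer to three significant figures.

4.41 %

The divider's output (Thévenin) resistance is R₁‖R₂ = 119.8 Ω.
Fractional drop under load = R_th/(R_th + R_L) = 119.8 / (119.8 + 2600) = 0.04406.
So the output falls by 4.41 %.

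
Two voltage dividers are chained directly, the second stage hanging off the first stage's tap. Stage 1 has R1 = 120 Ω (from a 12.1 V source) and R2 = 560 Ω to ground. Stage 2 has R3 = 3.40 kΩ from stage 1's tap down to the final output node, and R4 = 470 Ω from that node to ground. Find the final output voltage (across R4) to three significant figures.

Stage 2 presents R3+R4 = 3870 Ω as a load on stage 1's tap.
Stage 1's lower leg becomes R2‖(R3+R4) = 489.2 Ω, so V_mid = 12.1 × 489.2/609.2 = 9.717 V.
Stage 2 is itself unloaded: V_out = V_mid × R4/(R3+R4) = 9.717 × 470/3870 = 1.18 V.

V_out ≈ 1.18 V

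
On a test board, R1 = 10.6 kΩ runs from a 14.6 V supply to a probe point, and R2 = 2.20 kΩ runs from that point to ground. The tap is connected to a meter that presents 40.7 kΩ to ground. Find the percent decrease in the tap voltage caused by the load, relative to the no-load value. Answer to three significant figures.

4.28 %

The divider's output (Thévenin) resistance is R1‖R2 = 1.822 kΩ.
Fractional drop under load = R_th/(R_th + R_L) = 1.822 / (1.822 + 40.7) = 0.04285.
So the output falls by 4.28 %.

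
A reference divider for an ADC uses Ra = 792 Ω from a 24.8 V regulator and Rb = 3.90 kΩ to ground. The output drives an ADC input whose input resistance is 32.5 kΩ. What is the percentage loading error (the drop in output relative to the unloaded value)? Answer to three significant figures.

The divider's output (Thévenin) resistance is Ra‖Rb = 658.3 Ω.
Fractional drop under load = R_th/(R_th + R_L) = 658.3 / (658.3 + 32500) = 0.01985.
So the output falls by 1.99 %.

1.99 %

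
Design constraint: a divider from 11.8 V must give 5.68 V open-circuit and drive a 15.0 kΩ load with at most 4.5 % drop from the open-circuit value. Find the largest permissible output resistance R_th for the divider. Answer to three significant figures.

Loading drop = R_th/(R_th + R_L) ≤ 0.0450, so R_th ≤ R_L · ε/(1−ε) = 15.0 kΩ × 0.0450/0.9550 = 707 Ω.
(Any R1, R2 with R2/(R1+R2) = 0.481 and R1‖R2 ≤ 707 Ω will meet the spec.)

R_th ≤ 707 Ω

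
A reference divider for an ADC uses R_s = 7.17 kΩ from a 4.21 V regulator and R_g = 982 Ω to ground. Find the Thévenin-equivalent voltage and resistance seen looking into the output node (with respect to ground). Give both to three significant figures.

V_th = 0.507 V, R_th = 864 Ω

V_th is the open-circuit tap voltage: 4.21 × 982/(7170 + 982) = 0.507 V.
With the supply zeroed, R_s and R_g appear in parallel from the tap: R_th = R_s‖R_g = (7170 × 982)/8152 = 864 Ω.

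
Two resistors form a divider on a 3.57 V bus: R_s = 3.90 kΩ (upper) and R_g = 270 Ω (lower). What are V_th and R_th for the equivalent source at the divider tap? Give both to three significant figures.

V_th is the open-circuit tap voltage: 3.57 × 270/(3900 + 270) = 0.231 V.
With the supply zeroed, R_s and R_g appear in parallel from the tap: R_th = R_s‖R_g = (3900 × 270)/4170 = 253 Ω.

V_th = 0.231 V, R_th = 253 Ω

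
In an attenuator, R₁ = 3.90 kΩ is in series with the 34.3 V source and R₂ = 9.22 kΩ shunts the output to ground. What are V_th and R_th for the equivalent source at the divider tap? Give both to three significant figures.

V_th = 24.1 V, R_th = 2.74 kΩ

V_th is the open-circuit tap voltage: 34.3 × 9.22/(3.90 + 9.22) = 24.1 V.
With the supply zeroed, R₁ and R₂ appear in parallel from the tap: R_th = R₁‖R₂ = (3.90 × 9.22)/13.12 = 2.74 kΩ.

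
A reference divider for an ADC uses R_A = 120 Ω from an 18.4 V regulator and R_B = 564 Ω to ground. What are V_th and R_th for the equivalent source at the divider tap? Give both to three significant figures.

V_th = 15.2 V, R_th = 98.9 Ω

V_th is the open-circuit tap voltage: 18.4 × 564/(120 + 564) = 15.2 V.
With the supply zeroed, R_A and R_B appear in parallel from the tap: R_th = R_A‖R_B = (120 × 564)/684.0 = 98.9 Ω.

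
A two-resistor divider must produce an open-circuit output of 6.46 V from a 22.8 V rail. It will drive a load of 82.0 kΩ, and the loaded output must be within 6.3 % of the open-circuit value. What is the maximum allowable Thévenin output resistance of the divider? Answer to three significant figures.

Loading drop = R_th/(R_th + R_L) ≤ 0.0630, so R_th ≤ R_L · ε/(1−ε) = 82.0 kΩ × 0.0630/0.9370 = 5.51 kΩ.

R_th ≤ 5.51 kΩ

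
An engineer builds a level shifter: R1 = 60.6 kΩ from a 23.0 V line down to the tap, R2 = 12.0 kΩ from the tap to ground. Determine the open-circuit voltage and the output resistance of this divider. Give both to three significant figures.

V_th is the open-circuit tap voltage: 23.0 × 12.0/(60.6 + 12.0) = 3.80 V.
With the supply zeroed, R1 and R2 appear in parallel from the tap: R_th = R1‖R2 = (60.6 × 12.0)/72.60 = 10.0 kΩ.

V_th = 3.80 V, R_th = 10.0 kΩ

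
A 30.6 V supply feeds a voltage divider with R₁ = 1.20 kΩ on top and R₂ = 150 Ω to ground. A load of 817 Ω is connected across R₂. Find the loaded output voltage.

The load sits in parallel with R₂: R₂‖R_L = (150 × 817) / (150 + 817) = 126.7 Ω.
V_out = 30.6 × 126.7 / (1200 + 126.7) = 30.6 × 126.7/1327 = 2.92 V.

V_out ≈ 2.92 V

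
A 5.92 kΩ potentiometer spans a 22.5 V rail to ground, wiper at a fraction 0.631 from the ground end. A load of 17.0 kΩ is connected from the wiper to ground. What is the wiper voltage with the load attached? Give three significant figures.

The wiper splits the pot into (1−α)R = 2.184 kΩ above and αR = 3.736 kΩ below.
Lower section ‖ load = 3.063 kΩ.
V_wiper = 22.5 × 3.063/(2.184 + 3.063) = 13.1 V.

V ≈ 13.1 V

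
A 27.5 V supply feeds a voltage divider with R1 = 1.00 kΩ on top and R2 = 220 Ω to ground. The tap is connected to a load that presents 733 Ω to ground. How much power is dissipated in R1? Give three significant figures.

Total resistance from the source is R1 + (R2‖R_L) = 1169 Ω, so I = 27.5/1169 Ω = 23.52 mA.
P = I²·R1 = (23.52 mA)² × 1.00 kΩ = 553 mW.

P ≈ 553 mW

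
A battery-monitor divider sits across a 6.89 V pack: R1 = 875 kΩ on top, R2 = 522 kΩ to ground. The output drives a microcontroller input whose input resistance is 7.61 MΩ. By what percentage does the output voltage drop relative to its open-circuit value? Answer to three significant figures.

4.12 %

The divider's output (Thévenin) resistance is R1‖R2 = 327.0 kΩ.
Fractional drop under load = R_th/(R_th + R_L) = 327.0 / (327.0 + 7610) = 0.04119.
So the output falls by 4.12 %.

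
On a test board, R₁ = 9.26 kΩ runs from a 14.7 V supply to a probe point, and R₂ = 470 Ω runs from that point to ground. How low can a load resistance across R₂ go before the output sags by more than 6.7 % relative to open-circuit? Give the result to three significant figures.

Output resistance R_th = R₁‖R₂ = (9260 × 470)/9730 = 447.3 Ω.
The fractional drop is R_th/(R_th + R_L); requiring this ≤ 0.0670 gives R_L ≥ R_th(1/0.0670 − 1) = 447.3 × 13.93 = 6.23 kΩ.

R_L(min) ≈ 6.23 kΩ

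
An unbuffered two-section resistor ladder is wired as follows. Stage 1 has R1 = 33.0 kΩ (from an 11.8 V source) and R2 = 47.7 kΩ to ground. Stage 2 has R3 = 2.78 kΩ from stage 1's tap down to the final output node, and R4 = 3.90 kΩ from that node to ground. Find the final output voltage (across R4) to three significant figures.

Stage 2 presents R3+R4 = 6.680 kΩ as a load on stage 1's tap.
Stage 1's lower leg becomes R2‖(R3+R4) = 5.859 kΩ, so V_mid = 11.8 × 5.859/38.86 = 1.779 V.
Stage 2 is itself unloaded: V_out = V_mid × R4/(R3+R4) = 1.779 × 3.90/6.680 = 1.04 V.

V_out ≈ 1.04 V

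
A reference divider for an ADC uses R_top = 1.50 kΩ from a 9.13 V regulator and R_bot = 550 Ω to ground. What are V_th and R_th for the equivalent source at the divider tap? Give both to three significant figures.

V_th is the open-circuit tap voltage: 9.13 × 550/(1500 + 550) = 2.45 V.
With the supply zeroed, R_top and R_bot appear in parallel from the tap: R_th = R_top‖R_bot = (1500 × 550)/2050 = 402 Ω.

V_th = 2.45 V, R_th = 402 Ω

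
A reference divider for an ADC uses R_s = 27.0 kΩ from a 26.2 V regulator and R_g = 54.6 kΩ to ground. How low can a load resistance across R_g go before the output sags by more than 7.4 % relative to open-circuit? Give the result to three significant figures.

R_L(min) ≈ 226 kΩ

Output resistance R_th = R_s‖R_g = (27.0 × 54.6)/81.60 = 18.07 kΩ.
The fractional drop is R_th/(R_th + R_L); requiring this ≤ 0.0740 gives R_L ≥ R_th(1/0.0740 − 1) = 18.07 × 12.51 = 226 kΩ.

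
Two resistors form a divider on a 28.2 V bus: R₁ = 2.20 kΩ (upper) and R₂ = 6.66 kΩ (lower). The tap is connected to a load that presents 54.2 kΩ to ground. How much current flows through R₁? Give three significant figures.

R₂‖R_L = 5.931 kΩ, so the source sees R₁ + R₂‖R_L = 8.131 kΩ.
I = 28.2 V / 8.131 kΩ = 3.47 mA.

I ≈ 3.47 mA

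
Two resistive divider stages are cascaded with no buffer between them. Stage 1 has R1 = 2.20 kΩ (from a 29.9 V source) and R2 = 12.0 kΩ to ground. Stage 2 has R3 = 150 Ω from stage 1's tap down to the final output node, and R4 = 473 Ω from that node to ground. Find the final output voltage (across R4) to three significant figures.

V_out ≈ 4.82 V

Stage 2 presents R3+R4 = 623.0 Ω as a load on stage 1's tap.
Stage 1's lower leg becomes R2‖(R3+R4) = 592.3 Ω, so V_mid = 29.9 × 592.3/2792 = 6.342 V.
Stage 2 is itself unloaded: V_out = V_mid × R4/(R3+R4) = 6.342 × 473/623.0 = 4.82 V.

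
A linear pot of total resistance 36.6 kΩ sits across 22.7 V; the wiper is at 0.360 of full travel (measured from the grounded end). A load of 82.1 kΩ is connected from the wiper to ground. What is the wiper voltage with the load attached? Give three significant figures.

V ≈ 7.41 V

The wiper splits the pot into (1−α)R = 23.42 kΩ above and αR = 13.18 kΩ below.
Lower section ‖ load = 11.35 kΩ.
V_wiper = 22.7 × 11.35/(23.42 + 11.35) = 7.41 V.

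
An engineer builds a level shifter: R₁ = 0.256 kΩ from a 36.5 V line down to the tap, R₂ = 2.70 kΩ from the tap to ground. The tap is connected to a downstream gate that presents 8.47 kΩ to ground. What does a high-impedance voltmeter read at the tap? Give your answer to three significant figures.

The load sits in parallel with R₂: R₂‖R_L = (2700 × 8470) / (2700 + 8470) = 2047 Ω.
V_out = 36.5 × 2047 / (256 + 2047) = 36.5 × 2047/2303 = 32.4 V.

V_out ≈ 32.4 V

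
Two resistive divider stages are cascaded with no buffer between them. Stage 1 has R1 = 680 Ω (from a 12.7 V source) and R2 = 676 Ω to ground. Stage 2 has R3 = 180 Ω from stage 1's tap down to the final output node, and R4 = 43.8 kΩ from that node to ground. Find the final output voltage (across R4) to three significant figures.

Stage 2 presents R3+R4 = 43980 Ω as a load on stage 1's tap.
Stage 1's lower leg becomes R2‖(R3+R4) = 665.8 Ω, so V_mid = 12.7 × 665.8/1346 = 6.283 V.
Stage 2 is itself unloaded: V_out = V_mid × R4/(R3+R4) = 6.283 × 43800/43980 = 6.26 V.

V_out ≈ 6.26 V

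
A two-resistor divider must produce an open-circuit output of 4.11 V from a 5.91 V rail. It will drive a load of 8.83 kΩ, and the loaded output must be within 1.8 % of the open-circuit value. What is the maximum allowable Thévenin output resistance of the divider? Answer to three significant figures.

Loading drop = R_th/(R_th + R_L) ≤ 0.0180, so R_th ≤ R_L · ε/(1−ε) = 8.83 kΩ × 0.0180/0.9820 = 162 Ω.
(Any R1, R2 with R2/(R1+R2) = 0.695 and R1‖R2 ≤ 162 Ω will meet the spec.)

R_th ≤ 162 Ω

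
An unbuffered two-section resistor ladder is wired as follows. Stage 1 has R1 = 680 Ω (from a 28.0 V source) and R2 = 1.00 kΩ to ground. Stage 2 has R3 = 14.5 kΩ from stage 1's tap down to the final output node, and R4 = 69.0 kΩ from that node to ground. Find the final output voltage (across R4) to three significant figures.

V_out ≈ 13.7 V

Stage 2 presents R3+R4 = 83500 Ω as a load on stage 1's tap.
Stage 1's lower leg becomes R2‖(R3+R4) = 988.2 Ω, so V_mid = 28.0 × 988.2/1668 = 16.59 V.
Stage 2 is itself unloaded: V_out = V_mid × R4/(R3+R4) = 16.59 × 69000/83500 = 13.7 V.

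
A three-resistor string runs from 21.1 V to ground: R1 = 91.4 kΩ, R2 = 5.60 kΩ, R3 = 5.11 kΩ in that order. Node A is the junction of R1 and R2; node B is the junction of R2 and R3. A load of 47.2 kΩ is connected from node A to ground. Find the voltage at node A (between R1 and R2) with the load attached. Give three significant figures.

Below node A the series string R2+R3 = 10.71 kΩ sits in parallel with the 47.2 kΩ load: 8.729 kΩ.
V_A = 21.1 × 8.729/(91.4 + 8.729) = 1.84 V.

V ≈ 1.84 V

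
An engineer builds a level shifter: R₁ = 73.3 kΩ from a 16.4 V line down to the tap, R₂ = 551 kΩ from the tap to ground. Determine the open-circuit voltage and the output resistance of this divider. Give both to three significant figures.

V_th = 14.5 V, R_th = 64.7 kΩ

V_th is the open-circuit tap voltage: 16.4 × 551/(73.3 + 551) = 14.5 V.
With the supply zeroed, R₁ and R₂ appear in parallel from the tap: R_th = R₁‖R₂ = (73.3 × 551)/624.3 = 64.7 kΩ.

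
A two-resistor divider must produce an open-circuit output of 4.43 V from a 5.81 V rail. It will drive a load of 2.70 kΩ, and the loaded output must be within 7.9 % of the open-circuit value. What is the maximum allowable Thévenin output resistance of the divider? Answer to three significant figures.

R_th ≤ 232 Ω

Loading drop = R_th/(R_th + R_L) ≤ 0.0790, so R_th ≤ R_L · ε/(1−ε) = 2.70 kΩ × 0.0790/0.9210 = 232 Ω.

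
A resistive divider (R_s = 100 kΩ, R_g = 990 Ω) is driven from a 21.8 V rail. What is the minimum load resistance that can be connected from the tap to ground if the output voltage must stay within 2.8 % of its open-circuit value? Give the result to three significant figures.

R_L(min) ≈ 34.0 kΩ

Output resistance R_th = R_s‖R_g = (100000 × 990)/101000 = 980.3 Ω.
The fractional drop is R_th/(R_th + R_L); requiring this ≤ 0.0280 gives R_L ≥ R_th(1/0.0280 − 1) = 980.3 × 34.71 = 34.0 kΩ.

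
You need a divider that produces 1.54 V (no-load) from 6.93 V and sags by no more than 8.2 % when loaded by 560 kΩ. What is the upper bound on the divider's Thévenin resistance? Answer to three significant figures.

R_th ≤ 50.0 kΩ

Loading drop = R_th/(R_th + R_L) ≤ 0.0820, so R_th ≤ R_L · ε/(1−ε) = 560 kΩ × 0.0820/0.9180 = 50.0 kΩ.
(Any R1, R2 with R2/(R1+R2) = 0.222 and R1‖R2 ≤ 50.0 kΩ will meet the spec.)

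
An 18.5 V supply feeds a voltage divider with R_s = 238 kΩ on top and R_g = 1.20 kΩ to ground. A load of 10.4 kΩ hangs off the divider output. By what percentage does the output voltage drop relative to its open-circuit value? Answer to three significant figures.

10.3 %

Unloaded V = 18.5 × 1.20/239.2 = 0.092809 V.
Loaded: R_g‖R_L = 1.076 kΩ, giving V = 18.5 × 1.076/239.1 = 0.083252 V.
Drop = (0.092809 − 0.083252) / 0.092809 = 10.3 %.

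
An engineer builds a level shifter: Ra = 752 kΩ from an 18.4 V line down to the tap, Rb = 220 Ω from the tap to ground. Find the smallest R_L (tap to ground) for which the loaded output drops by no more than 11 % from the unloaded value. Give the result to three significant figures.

Output resistance R_th = Ra‖Rb = (752000 × 220)/752200 = 219.9 Ω.
The fractional drop is R_th/(R_th + R_L); requiring this ≤ 0.110 gives R_L ≥ R_th(1/0.110 − 1) = 219.9 × 8.091 = 1.78 kΩ.

R_L(min) ≈ 1.78 kΩ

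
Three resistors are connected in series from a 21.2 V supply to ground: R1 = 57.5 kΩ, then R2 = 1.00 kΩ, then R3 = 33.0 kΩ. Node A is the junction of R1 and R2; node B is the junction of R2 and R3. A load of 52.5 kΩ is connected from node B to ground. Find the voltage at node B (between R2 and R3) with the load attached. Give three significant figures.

V ≈ 5.45 V

At node B, R3 is in parallel with the load: R3‖R_L = 20.26 kΩ.
Below node A the resistance is R2 + (R3‖R_L) = 21.26 kΩ, so V_A = 21.2 × 21.26/78.76 = 5.723 V.
Then V_B = V_A × (R3‖R_L)/(R2 + R3‖R_L) = 5.723 × 20.26/21.26 = 5.45 V.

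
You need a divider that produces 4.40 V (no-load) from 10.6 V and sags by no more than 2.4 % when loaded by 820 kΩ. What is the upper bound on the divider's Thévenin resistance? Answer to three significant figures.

Loading drop = R_th/(R_th + R_L) ≤ 0.0240, so R_th ≤ R_L · ε/(1−ε) = 820 kΩ × 0.0240/0.9760 = 20.2 kΩ.
(Any R1, R2 with R2/(R1+R2) = 0.415 and R1‖R2 ≤ 20.2 kΩ will meet the spec.)

R_th ≤ 20.2 kΩ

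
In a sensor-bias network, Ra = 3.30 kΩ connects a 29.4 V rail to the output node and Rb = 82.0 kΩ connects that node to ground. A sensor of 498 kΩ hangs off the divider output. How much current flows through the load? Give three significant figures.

Rb‖R_L = 70.41 kΩ; V_out = 29.4 × 70.41/73.71 = 28.08 V.
I_L = V_out / R_L = 28.08 / 498 kΩ = 0.0564 mA.

I_L ≈ 0.0564 mA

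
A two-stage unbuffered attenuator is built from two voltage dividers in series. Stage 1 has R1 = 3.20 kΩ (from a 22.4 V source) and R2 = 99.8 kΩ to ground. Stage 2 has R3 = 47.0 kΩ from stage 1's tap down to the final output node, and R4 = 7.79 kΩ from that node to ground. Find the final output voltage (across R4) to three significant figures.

V_out ≈ 2.92 V

Stage 2 presents R3+R4 = 54.79 kΩ as a load on stage 1's tap.
Stage 1's lower leg becomes R2‖(R3+R4) = 35.37 kΩ, so V_mid = 22.4 × 35.37/38.57 = 20.54 V.
Stage 2 is itself unloaded: V_out = V_mid × R4/(R3+R4) = 20.54 × 7.79/54.79 = 2.92 V.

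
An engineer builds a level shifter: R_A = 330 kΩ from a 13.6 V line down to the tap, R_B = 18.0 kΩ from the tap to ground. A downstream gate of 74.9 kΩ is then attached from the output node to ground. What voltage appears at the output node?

V_out ≈ 0.573 V

The load sits in parallel with R_B: R_B‖R_L = (18.0 × 74.9) / (18.0 + 74.9) = 14.51 kΩ.
V_out = 13.6 × 14.51 / (330 + 14.51) = 13.6 × 14.51/344.5 = 0.573 V.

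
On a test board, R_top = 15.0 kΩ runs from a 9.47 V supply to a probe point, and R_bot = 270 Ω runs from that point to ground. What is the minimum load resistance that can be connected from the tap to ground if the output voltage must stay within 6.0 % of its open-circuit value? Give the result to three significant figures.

R_L(min) ≈ 4.16 kΩ

Output resistance R_th = R_top‖R_bot = (15000 × 270)/15270 = 265.2 Ω.
The fractional drop is R_th/(R_th + R_L); requiring this ≤ 0.0600 gives R_L ≥ R_th(1/0.0600 − 1) = 265.2 × 15.67 = 4.16 kΩ.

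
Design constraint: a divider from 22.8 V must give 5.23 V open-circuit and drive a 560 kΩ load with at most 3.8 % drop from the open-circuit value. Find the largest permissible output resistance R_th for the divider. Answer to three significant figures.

Loading drop = R_th/(R_th + R_L) ≤ 0.0380, so R_th ≤ R_L · ε/(1−ε) = 560 kΩ × 0.0380/0.9620 = 22.1 kΩ.

R_th ≤ 22.1 kΩ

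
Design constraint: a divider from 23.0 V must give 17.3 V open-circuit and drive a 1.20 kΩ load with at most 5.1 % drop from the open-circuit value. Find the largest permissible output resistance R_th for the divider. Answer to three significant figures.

R_th ≤ 64.5 Ω

Loading drop = R_th/(R_th + R_L) ≤ 0.0510, so R_th ≤ R_L · ε/(1−ε) = 1.20 kΩ × 0.0510/0.9490 = 64.5 Ω.
(Any R1, R2 with R2/(R1+R2) = 0.752 and R1‖R2 ≤ 64.5 Ω will meet the spec.)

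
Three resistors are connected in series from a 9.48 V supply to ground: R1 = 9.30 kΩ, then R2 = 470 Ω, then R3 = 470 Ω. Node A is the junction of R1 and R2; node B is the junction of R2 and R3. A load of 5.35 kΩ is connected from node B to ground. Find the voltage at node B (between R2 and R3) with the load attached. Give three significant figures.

V ≈ 0.401 V

At node B, R3 is in parallel with the load: R3‖R_L = 432.0 Ω.
Below node A the resistance is R2 + (R3‖R_L) = 902.0 Ω, so V_A = 9.48 × 902.0/10200 = 0.8382 V.
Then V_B = V_A × (R3‖R_L)/(R2 + R3‖R_L) = 0.8382 × 432.0/902.0 = 0.401 V.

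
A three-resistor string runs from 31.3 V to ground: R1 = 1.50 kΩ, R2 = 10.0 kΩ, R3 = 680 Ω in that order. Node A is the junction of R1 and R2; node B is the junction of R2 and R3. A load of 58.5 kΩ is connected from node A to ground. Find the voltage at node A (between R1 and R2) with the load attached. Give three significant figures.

V ≈ 26.8 V

Below node A the series string R2+R3 = 10680 Ω sits in parallel with the 58500 Ω load: 9031 Ω.
V_A = 31.3 × 9031/(1500 + 9031) = 26.8 V.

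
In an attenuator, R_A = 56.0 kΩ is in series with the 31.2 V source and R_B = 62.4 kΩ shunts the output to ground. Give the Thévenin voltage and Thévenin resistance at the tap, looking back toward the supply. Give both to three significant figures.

V_th is the open-circuit tap voltage: 31.2 × 62.4/(56.0 + 62.4) = 16.4 V.
With the supply zeroed, R_A and R_B appear in parallel from the tap: R_th = R_A‖R_B = (56.0 × 62.4)/118.4 = 29.5 kΩ.

V_th = 16.4 V, R_th = 29.5 kΩ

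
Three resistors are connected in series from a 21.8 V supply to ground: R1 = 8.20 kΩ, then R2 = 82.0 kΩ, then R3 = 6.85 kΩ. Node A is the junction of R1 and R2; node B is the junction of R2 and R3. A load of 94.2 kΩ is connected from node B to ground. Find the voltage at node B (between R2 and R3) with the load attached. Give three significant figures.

At node B, R3 is in parallel with the load: R3‖R_L = 6.386 kΩ.
Below node A the resistance is R2 + (R3‖R_L) = 88.39 kΩ, so V_A = 21.8 × 88.39/96.59 = 19.95 V.
Then V_B = V_A × (R3‖R_L)/(R2 + R3‖R_L) = 19.95 × 6.386/88.39 = 1.44 V.

V ≈ 1.44 V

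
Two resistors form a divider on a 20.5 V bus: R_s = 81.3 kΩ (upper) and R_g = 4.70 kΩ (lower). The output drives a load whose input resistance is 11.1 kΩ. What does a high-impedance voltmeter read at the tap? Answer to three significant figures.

The load sits in parallel with R_g: R_g‖R_L = (4.70 × 11.1) / (4.70 + 11.1) = 3.302 kΩ.
V_out = 20.5 × 3.302 / (81.3 + 3.302) = 20.5 × 3.302/84.60 = 0.800 V.
(Unloaded it would have been 1.12 V.)

V_out ≈ 0.800 V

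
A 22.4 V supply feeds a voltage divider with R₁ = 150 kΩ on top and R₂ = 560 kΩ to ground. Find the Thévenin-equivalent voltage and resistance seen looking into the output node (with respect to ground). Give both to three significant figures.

V_th = 17.7 V, R_th = 118 kΩ

V_th is the open-circuit tap voltage: 22.4 × 560/(150 + 560) = 17.7 V.
With the supply zeroed, R₁ and R₂ appear in parallel from the tap: R_th = R₁‖R₂ = (150 × 560)/710.0 = 118 kΩ.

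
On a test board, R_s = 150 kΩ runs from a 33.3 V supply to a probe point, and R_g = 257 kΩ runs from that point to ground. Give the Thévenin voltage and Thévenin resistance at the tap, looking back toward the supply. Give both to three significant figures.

V_th is the open-circuit tap voltage: 33.3 × 257/(150 + 257) = 21.0 V.
With the supply zeroed, R_s and R_g appear in parallel from the tap: R_th = R_s‖R_g = (150 × 257)/407.0 = 94.7 kΩ.

V_th = 21.0 V, R_th = 94.7 kΩ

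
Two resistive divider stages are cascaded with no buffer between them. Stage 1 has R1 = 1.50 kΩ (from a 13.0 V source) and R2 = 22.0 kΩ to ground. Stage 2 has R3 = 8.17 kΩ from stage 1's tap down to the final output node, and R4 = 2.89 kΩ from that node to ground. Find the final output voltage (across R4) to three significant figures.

Stage 2 presents R3+R4 = 11.06 kΩ as a load on stage 1's tap.
Stage 1's lower leg becomes R2‖(R3+R4) = 7.360 kΩ, so V_mid = 13.0 × 7.360/8.860 = 10.80 V.
Stage 2 is itself unloaded: V_out = V_mid × R4/(R3+R4) = 10.80 × 2.89/11.06 = 2.82 V.

V_out ≈ 2.82 V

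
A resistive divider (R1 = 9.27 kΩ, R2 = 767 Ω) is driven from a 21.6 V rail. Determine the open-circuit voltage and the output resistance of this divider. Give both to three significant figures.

V_th = 1.65 V, R_th = 708 Ω

V_th is the open-circuit tap voltage: 21.6 × 767/(9270 + 767) = 1.65 V.
With the supply zeroed, R1 and R2 appear in parallel from the tap: R_th = R1‖R2 = (9270 × 767)/10040 = 708 Ω.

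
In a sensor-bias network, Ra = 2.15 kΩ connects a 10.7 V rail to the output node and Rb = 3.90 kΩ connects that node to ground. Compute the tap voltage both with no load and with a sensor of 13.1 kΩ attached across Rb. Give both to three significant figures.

Open-circuit: V = 10.7 × 3.90/(2.15 + 3.90) = 6.90 V.
With the load, Rb becomes Rb‖R_L = 3.005 kΩ, so V = 10.7 × 3.005/5.155 = 6.24 V.

Unloaded: 6.90 V; loaded: 6.24 V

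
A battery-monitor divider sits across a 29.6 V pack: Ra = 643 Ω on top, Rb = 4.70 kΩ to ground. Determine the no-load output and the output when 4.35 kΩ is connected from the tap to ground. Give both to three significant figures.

Open-circuit: V = 29.6 × 4700/(643 + 4700) = 26.0 V.
With the load, Rb becomes Rb‖R_L = 2259 Ω, so V = 29.6 × 2259/2902 = 23.0 V.

Unloaded: 26.0 V; loaded: 23.0 V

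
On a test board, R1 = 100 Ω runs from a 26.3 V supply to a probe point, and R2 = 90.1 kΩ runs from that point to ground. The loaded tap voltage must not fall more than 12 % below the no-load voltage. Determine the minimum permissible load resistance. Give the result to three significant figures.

R_L(min) ≈ 733 Ω

Output resistance R_th = R1‖R2 = (100 × 90100)/90200 = 99.89 Ω.
The fractional drop is R_th/(R_th + R_L); requiring this ≤ 0.120 gives R_L ≥ R_th(1/0.120 − 1) = 99.89 × 7.333 = 733 Ω.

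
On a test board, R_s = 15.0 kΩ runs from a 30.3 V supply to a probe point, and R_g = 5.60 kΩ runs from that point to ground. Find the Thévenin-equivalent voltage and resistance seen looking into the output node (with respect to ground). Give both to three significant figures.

V_th is the open-circuit tap voltage: 30.3 × 5.60/(15.0 + 5.60) = 8.24 V.
With the supply zeroed, R_s and R_g appear in parallel from the tap: R_th = R_s‖R_g = (15.0 × 5.60)/20.60 = 4.08 kΩ.

V_th = 8.24 V, R_th = 4.08 kΩ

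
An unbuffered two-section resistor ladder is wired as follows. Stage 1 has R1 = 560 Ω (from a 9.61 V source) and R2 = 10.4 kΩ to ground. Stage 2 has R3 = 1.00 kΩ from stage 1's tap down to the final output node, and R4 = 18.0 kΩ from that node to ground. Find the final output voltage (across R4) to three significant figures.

V_out ≈ 8.40 V

Stage 2 presents R3+R4 = 19000 Ω as a load on stage 1's tap.
Stage 1's lower leg becomes R2‖(R3+R4) = 6721 Ω, so V_mid = 9.61 × 6721/7281 = 8.871 V.
Stage 2 is itself unloaded: V_out = V_mid × R4/(R3+R4) = 8.871 × 18000/19000 = 8.40 V.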